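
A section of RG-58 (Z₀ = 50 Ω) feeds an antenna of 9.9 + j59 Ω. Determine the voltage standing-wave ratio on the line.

VSWR ≈ 12.2

Γ = (Z_L − Z_0)/(Z_L + Z_0) = (-40.1 + j59)/(59.9 + j59)
|Γ| = 71.3/84.1 = 0.848
VSWR = (1 + |Γ|)/(1 − |Γ|) = 1.85/0.152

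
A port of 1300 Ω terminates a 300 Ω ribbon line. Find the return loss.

Γ = (1300 − 300)/(1300 + 300) = 0.625
RL = −20·log₁₀|Γ| = −20·log₁₀(0.625)

RL ≈ 4.08 dB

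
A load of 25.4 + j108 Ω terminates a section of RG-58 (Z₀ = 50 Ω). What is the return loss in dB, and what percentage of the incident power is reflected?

Γ = (-24.6 + j108)/(75.4 + j108), |Γ| = 0.841
RL = −20·log₁₀(0.841) = 1.5 dB
P_refl/P_inc = |Γ|² = 0.707

RL ≈ 1.5 dB; 70.7% of incident power reflected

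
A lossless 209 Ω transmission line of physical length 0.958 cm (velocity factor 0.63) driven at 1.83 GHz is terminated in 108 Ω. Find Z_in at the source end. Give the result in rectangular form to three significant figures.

λ = v/f = 0.63·c / 1.83 GHz = 0.103 m
βl = 2π·l/λ = 2π × 0.0928 = 33.4°
tan(βl) = tan(33.4°) = 0.659
Z_in = Z_0·(Z_L + jZ_0·tanβl)/(Z_0 + jZ_L·tanβl)
     = 209·(108 + j138)/(209 + j71.2)

Z_in ≈ 139 + j90.5 Ω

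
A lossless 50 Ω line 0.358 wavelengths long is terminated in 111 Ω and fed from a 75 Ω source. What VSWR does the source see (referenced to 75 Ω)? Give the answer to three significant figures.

βl = 2π × 0.358 = 129°
tan(βl) = -1.24
Z_in = Z_0·(Z_L + jZ_0·tanβl)/(Z_0 + jZ_L·tanβl) = 32.8 + j28.4 Ω
Γ_s = (Z_in − Z_s)/(Z_in + Z_s) = (-42.2 + j28.4)/(108 + j28.4), |Γ_s| = 0.456
VSWR = (1 + |Γ_s|)/(1 − |Γ_s|)

VSWR ≈ 2.68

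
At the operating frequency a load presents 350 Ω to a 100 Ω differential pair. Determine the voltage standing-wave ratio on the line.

For a purely resistive load, VSWR = R_L/Z_0 or Z_0/R_L (whichever > 1) = 350/100

VSWR ≈ 3.5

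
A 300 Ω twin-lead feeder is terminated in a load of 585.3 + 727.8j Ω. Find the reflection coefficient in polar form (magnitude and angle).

Γ = (Z_L − Z_0)/(Z_L + Z_0) = (285.3 + j727.8)/(885.3 + j727.8)
|Γ| = 782/1150 = 0.682

Γ ≈ 0.682 ∠ 29.2°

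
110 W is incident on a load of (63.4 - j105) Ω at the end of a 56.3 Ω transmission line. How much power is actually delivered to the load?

|Γ| = |(7.1 − j105)/(119.7 − j105)| = 0.661
|Γ|² = 0.437
P_refl = |Γ|²·P_inc = 48.1 W, P_del = (1 − |Γ|²)·P_inc = 61.9 W

P_delivered ≈ 61.9 W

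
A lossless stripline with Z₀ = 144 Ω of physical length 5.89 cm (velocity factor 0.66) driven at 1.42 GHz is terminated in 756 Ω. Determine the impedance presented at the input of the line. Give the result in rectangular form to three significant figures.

λ = v/f = 0.66·c / 1.42 GHz = 0.139 m
βl = 2π·l/λ = 2π × 0.422 = 152°
tan(βl) = tan(152°) = -0.53
Z_in = Z_0·(Z_L + jZ_0·tanβl)/(Z_0 + jZ_L·tanβl)
     = 144·(756 − j76.3)/(144 − j401)

Z_in ≈ 111 + j232 Ω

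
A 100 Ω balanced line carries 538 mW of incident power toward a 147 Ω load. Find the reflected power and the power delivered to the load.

Γ = (147 − 100)/(147 + 100) = 0.19
|Γ|² = 0.0362
P_refl = |Γ|²·P_inc = 19.5 mW, P_del = (1 − |Γ|²)·P_inc = 519 mW

P_reflected ≈ 19.5 mW; P_delivered ≈ 519 mW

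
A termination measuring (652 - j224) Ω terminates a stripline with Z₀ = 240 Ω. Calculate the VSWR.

VSWR ≈ 3.08

Γ = (Z_L − Z_0)/(Z_L + Z_0) = (412 − j224)/(892 − j224)
|Γ| = 469/920 = 0.51
VSWR = (1 + |Γ|)/(1 − |Γ|) = 1.51/0.49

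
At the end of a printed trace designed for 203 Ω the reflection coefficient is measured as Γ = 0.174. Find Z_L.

Z_L ≈ 289 Ω

Z_L = Z_0·(1 + Γ)/(1 − Γ) = 203·(1.17)/(0.826)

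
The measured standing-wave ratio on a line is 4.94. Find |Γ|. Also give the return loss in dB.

|Γ| ≈ 0.663; return loss ≈ 3.57 dB

|Γ| = (S − 1)/(S + 1) = (4.94 − 1)/(4.94 + 1) = 3.94/5.94
RL = −20·log₁₀|Γ| = −20·log₁₀(0.663)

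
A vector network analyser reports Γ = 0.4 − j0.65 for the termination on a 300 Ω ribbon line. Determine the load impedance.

Z_L ≈ 160 − j498 Ω

Z_L = Z_0·(1 + Γ)/(1 − Γ) = 300·(1.4 − j0.65)/(0.6 + j0.65)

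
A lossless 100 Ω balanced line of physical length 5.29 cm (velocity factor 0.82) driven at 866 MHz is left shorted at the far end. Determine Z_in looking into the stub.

Z_in ≈ +j236 Ω

λ = v/f = 0.82·c / 866 MHz = 0.284 m
βl = 2π·l/λ = 2π × 0.186 = 67°
tan(βl) = 2.36
For a shorted stub, Z_in = jZ_0·tan(βl)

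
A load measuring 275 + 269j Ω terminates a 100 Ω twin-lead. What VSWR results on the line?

VSWR ≈ 5.57

Γ = (Z_L − Z_0)/(Z_L + Z_0) = (175 + j269)/(375 + j269)
|Γ| = 321/462 = 0.695
VSWR = (1 + |Γ|)/(1 − |Γ|) = 1.7/0.305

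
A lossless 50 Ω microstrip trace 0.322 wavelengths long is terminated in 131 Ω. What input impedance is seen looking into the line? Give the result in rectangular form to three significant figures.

Z_in ≈ 22.8 + j20.1 Ω

βl = 2π × 0.322 = 116°
tan(βl) = tan(116°) = -2.06
Z_in = Z_0·(Z_L + jZ_0·tanβl)/(Z_0 + jZ_L·tanβl)
     = 50·(131 − j103)/(50 − j270)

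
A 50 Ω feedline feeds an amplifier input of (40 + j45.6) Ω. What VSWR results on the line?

VSWR ≈ 2.72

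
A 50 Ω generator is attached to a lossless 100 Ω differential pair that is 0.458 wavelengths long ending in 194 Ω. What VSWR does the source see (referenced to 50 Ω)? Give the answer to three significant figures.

VSWR ≈ 3.72

βl = 2π × 0.458 = 165°
tan(βl) = -0.27
Z_in = Z_0·(Z_L + jZ_0·tanβl)/(Z_0 + jZ_L·tanβl) = 163 + j58.6 Ω
Γ_s = (Z_in − Z_s)/(Z_in + Z_s) = (113 + j58.6)/(213 + j58.6), |Γ_s| = 0.577
VSWR = (1 + |Γ_s|)/(1 − |Γ_s|)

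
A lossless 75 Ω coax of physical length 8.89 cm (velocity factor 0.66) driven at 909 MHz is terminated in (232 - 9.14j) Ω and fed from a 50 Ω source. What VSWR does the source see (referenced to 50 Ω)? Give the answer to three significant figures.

λ = v/f = 0.66·c / 909 MHz = 0.218 m
βl = 2π·l/λ = 2π × 0.408 = 147°
tan(βl) = -0.651
Z_in = Z_0·(Z_L + jZ_0·tanβl)/(Z_0 + jZ_L·tanβl) = 67.4 + j84.4 Ω
Γ_s = (Z_in − Z_s)/(Z_in + Z_s) = (17.4 + j84.4)/(117 + j84.4), |Γ_s| = 0.596
VSWR = (1 + |Γ_s|)/(1 − |Γ_s|)

VSWR ≈ 3.95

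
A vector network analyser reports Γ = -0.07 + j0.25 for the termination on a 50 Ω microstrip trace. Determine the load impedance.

Z_L ≈ 38.6 + j20.7 Ω

Z_L = Z_0·(1 + Γ)/(1 − Γ) = 50·(0.93 + j0.25)/(1.07 − j0.25)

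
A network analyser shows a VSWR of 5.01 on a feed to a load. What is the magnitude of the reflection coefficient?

|Γ| ≈ 0.667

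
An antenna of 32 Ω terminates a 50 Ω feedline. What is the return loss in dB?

Γ = (32 − 50)/(32 + 50) = -0.22
RL = −20·log₁₀|Γ| = −20·log₁₀(0.22)

RL ≈ 13.2 dB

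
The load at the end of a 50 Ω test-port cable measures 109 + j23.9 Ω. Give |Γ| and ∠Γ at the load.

Γ = (Z_L − Z_0)/(Z_L + Z_0) = (59 + j23.9)/(159 + j23.9)
|Γ| = 63.7/161 = 0.396

Γ ≈ 0.396 ∠ 13.5°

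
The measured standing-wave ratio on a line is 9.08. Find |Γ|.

|Γ| ≈ 0.802

|Γ| = (S − 1)/(S + 1) = (9.08 − 1)/(9.08 + 1) = 8.08/10.1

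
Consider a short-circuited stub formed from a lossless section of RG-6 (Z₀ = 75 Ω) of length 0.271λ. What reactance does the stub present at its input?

βl = 2π × 0.271 = 97.6°
tan(βl) = -7.53
For a short-circuited stub, Z_in = jZ_0·tan(βl)

X_in ≈ -565 Ω (capacitive)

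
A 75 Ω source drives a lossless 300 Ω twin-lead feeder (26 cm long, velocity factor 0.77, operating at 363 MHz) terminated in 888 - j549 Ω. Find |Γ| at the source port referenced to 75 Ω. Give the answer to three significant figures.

λ = v/f = 0.77·c / 363 MHz = 0.636 m
βl = 2π·l/λ = 2π × 0.409 = 147°
tan(βl) = -0.647
Z_in = Z_0·(Z_L + jZ_0·tanβl)/(Z_0 + jZ_L·tanβl) = 340 + j496 Ω
Γ_s = (Z_in − Z_s)/(Z_in + Z_s) = (265 + j496)/(415 + j496), |Γ_s| = 0.87

|Γ| ≈ 0.87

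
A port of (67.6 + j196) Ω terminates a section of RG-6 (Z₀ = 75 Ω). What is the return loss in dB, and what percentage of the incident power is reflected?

Γ = (-7.4 + j196)/(142.6 + j196), |Γ| = 0.809
RL = −20·log₁₀(0.809) = 1.84 dB
P_refl/P_inc = |Γ|² = 0.655

RL ≈ 1.84 dB; 65.5% of incident power reflected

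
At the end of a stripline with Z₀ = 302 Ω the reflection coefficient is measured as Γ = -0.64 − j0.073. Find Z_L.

Z_L = Z_0·(1 + Γ)/(1 − Γ) = 302·(0.36 − j0.073)/(1.64 + j0.073)

Z_L ≈ 65.6 − j16.4 Ω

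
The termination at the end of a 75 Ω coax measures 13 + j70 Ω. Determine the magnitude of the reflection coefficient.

Γ = (Z_L − Z_0)/(Z_L + Z_0) = (-62 + j70)/(88 + j70)
|Γ| = 93.5/112

|Γ| ≈ 0.832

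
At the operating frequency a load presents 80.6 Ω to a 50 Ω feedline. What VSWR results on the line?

VSWR ≈ 1.61

Γ = (80.6 − 50)/(80.6 + 50) = 0.234
VSWR = (1 + 0.234)/(1 − 0.234)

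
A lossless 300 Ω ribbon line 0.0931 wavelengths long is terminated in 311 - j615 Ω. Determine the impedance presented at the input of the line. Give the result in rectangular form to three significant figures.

Z_in ≈ 74.2 − j198 Ω

βl = 2π × 0.0931 = 33.5°
tan(βl) = tan(33.5°) = 0.662
Z_in = Z_0·(Z_L + jZ_0·tanβl)/(Z_0 + jZ_L·tanβl)
     = 300·(311 − j416)/(707 + j206)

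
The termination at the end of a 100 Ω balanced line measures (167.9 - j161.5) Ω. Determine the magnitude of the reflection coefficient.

Γ = (Z_L − Z_0)/(Z_L + Z_0) = (67.9 − j161.5)/(267.9 − j161.5)
|Γ| = 175/313

|Γ| ≈ 0.56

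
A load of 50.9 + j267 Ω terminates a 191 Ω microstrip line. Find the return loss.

RL ≈ 1.55 dB

Γ = (-140.1 + j267)/(241.9 + j267), |Γ| = 0.837
RL = −20·log₁₀|Γ| = −20·log₁₀(0.837)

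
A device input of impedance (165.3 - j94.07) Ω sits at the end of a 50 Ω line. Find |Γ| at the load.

Γ = (Z_L − Z_0)/(Z_L + Z_0) = (115.3 − j94.07)/(215.3 − j94.07)
|Γ| = 149/235

|Γ| ≈ 0.633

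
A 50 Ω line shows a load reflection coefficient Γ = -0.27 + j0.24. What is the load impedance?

Z_L = Z_0·(1 + Γ)/(1 − Γ) = 50·(0.73 + j0.24)/(1.27 − j0.24)

Z_L ≈ 26 + j14.4 Ω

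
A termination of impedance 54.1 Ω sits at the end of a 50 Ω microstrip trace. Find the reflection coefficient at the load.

Γ = (Z_L − Z_0)/(Z_L + Z_0) = (54.1 − 50)/(54.1 + 50) = 4.1/104.1

Γ = 0.0394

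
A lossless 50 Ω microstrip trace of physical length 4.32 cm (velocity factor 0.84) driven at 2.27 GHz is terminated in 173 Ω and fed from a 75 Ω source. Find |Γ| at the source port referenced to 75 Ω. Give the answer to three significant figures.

λ = v/f = 0.84·c / 2.27 GHz = 0.111 m
βl = 2π·l/λ = 2π × 0.389 = 140°
tan(βl) = -0.836
Z_in = Z_0·(Z_L + jZ_0·tanβl)/(Z_0 + jZ_L·tanβl) = 31.4 + j48.9 Ω
Γ_s = (Z_in − Z_s)/(Z_in + Z_s) = (-43.6 + j48.9)/(106 + j48.9), |Γ_s| = 0.56

|Γ| ≈ 0.56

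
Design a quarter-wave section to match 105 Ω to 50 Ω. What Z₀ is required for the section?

Z_qwt = √(Z_0·R_L) = √(50 × 105) = √5250

Z_qwt ≈ 72.5 Ω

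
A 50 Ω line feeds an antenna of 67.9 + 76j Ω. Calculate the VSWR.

Γ = (Z_L − Z_0)/(Z_L + Z_0) = (17.9 + j76)/(117.9 + j76)
|Γ| = 78.1/140 = 0.557
VSWR = (1 + |Γ|)/(1 − |Γ|) = 1.56/0.443

VSWR ≈ 3.51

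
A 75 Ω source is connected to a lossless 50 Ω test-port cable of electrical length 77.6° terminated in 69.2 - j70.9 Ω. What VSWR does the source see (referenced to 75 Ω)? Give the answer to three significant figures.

tan(βl) = 4.55
Z_in = Z_0·(Z_L + jZ_0·tanβl)/(Z_0 + jZ_L·tanβl) = 15.8 + j7.68 Ω
Γ_s = (Z_in − Z_s)/(Z_in + Z_s) = (-59.2 + j7.68)/(90.8 + j7.68), |Γ_s| = 0.656
VSWR = (1 + |Γ_s|)/(1 − |Γ_s|)

VSWR ≈ 4.81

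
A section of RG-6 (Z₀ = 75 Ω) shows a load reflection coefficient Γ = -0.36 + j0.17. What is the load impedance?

Z_L ≈ 33.6 + j13.6 Ω

Z_L = Z_0·(1 + Γ)/(1 − Γ) = 75·(0.64 + j0.17)/(1.36 − j0.17)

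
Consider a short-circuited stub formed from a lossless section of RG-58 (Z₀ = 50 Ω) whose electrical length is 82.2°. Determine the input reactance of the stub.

tan(βl) = 7.3
For a short-circuited stub, Z_in = jZ_0·tan(βl)

X_in ≈ 365 Ω (inductive)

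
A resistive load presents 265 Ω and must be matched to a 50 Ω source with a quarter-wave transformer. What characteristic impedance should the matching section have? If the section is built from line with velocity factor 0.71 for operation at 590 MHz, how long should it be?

Z_qwt = √(Z_0·R_L) = √(50 × 265) = √13250
λ = 0.71·c/f = 0.361 m, so l = λ/4 = 0.0903 m

Z_qwt ≈ 115 Ω; length ≈ 9.03 cm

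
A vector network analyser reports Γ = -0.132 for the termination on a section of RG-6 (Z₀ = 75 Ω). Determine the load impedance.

Z_L ≈ 57.5 Ω

Z_L = Z_0·(1 + Γ)/(1 − Γ) = 75·(0.868)/(1.13)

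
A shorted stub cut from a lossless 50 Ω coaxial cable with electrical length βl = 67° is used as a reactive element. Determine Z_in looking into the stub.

tan(βl) = 2.36
For a shorted stub, Z_in = jZ_0·tan(βl)

Z_in ≈ +j118 Ω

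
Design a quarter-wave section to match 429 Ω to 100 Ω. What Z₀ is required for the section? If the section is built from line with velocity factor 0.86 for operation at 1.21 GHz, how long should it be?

Z_qwt = √(Z_0·R_L) = √(100 × 429) = √42900
λ = 0.86·c/f = 0.213 m, so l = λ/4 = 0.0533 m

Z_qwt ≈ 207 Ω; length ≈ 5.33 cm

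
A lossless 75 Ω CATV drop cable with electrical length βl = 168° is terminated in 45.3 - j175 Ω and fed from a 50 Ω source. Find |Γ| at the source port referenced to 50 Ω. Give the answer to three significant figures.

|Γ| ≈ 0.886

tan(βl) = -0.213
Z_in = Z_0·(Z_L + jZ_0·tanβl)/(Z_0 + jZ_L·tanβl) = 175 − j334 Ω
Γ_s = (Z_in − Z_s)/(Z_in + Z_s) = (125 − j334)/(225 − j334), |Γ_s| = 0.886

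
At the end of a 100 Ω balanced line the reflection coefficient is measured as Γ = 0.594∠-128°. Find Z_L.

Z_L ≈ 31.1 − j44.9 Ω

Z_L = Z_0·(1 + Γ)/(1 − Γ) = 100·(0.634 − j0.468)/(1.37 + j0.468)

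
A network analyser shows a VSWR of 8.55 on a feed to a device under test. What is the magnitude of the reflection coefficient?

|Γ| ≈ 0.791

|Γ| = (S − 1)/(S + 1) = (8.55 − 1)/(8.55 + 1) = 7.55/9.55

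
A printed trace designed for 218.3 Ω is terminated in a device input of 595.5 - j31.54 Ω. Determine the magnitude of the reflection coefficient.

Γ = (Z_L − Z_0)/(Z_L + Z_0) = (377.2 − j31.54)/(813.8 − j31.54)
|Γ| = 379/814

|Γ| ≈ 0.465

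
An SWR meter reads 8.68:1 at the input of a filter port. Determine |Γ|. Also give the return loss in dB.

|Γ| = (S − 1)/(S + 1) = (8.68 − 1)/(8.68 + 1) = 7.68/9.68
RL = −20·log₁₀|Γ| = −20·log₁₀(0.793)

|Γ| ≈ 0.793; return loss ≈ 2.01 dB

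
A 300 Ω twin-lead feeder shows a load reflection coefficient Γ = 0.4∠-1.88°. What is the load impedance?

Z_L = Z_0·(1 + Γ)/(1 − Γ) = 300·(1.4 − j0.0131)/(0.6 + j0.0131)

Z_L ≈ 699 − j21.8 Ω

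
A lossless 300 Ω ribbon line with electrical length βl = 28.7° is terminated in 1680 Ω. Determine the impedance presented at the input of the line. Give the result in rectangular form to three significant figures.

tan(βl) = tan(28.7°) = 0.547
Z_in = Z_0·(Z_L + jZ_0·tanβl)/(Z_0 + jZ_L·tanβl)
     = 300·(1680 + j164)/(300 + j920)

Z_in ≈ 210 − j479 Ω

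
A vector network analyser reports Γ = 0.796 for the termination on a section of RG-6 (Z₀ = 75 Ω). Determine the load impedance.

Z_L ≈ 660 Ω

Z_L = Z_0·(1 + Γ)/(1 − Γ) = 75·(1.8)/(0.204)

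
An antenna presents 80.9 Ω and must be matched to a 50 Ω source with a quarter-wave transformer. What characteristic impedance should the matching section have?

Z_qwt ≈ 63.6 Ω

Z_qwt = √(Z_0·R_L) = √(50 × 80.9) = √4045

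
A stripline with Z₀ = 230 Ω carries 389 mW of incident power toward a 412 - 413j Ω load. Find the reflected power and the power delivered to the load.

P_reflected ≈ 136 mW; P_delivered ≈ 253 mW

|Γ| = |(182 − j413)/(642 − j413)| = 0.591
|Γ|² = 0.35
P_refl = |Γ|²·P_inc = 136 mW, P_del = (1 − |Γ|²)·P_inc = 253 mW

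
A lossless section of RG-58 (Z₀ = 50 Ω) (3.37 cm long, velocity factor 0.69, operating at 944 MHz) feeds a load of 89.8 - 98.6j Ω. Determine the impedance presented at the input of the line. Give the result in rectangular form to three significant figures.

λ = v/f = 0.69·c / 944 MHz = 0.219 m
βl = 2π·l/λ = 2π × 0.154 = 55.3°
tan(βl) = tan(55.3°) = 1.45
Z_in = Z_0·(Z_L + jZ_0·tanβl)/(Z_0 + jZ_L·tanβl)
     = 50·(89.8 − j26.3)/(193 + j130)

Z_in ≈ 12.9 − j15.5 Ω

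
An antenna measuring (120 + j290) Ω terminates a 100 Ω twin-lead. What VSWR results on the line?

Γ = (Z_L − Z_0)/(Z_L + Z_0) = (20 + j290)/(220 + j290)
|Γ| = 291/364 = 0.799
VSWR = (1 + |Γ|)/(1 − |Γ|) = 1.8/0.201

VSWR ≈ 8.93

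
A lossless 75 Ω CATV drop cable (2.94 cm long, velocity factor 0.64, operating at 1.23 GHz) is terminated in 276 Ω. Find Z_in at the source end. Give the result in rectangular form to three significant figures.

Z_in ≈ 23.5 − j28 Ω

λ = v/f = 0.64·c / 1.23 GHz = 0.156 m
βl = 2π·l/λ = 2π × 0.188 = 67.8°
tan(βl) = tan(67.8°) = 2.45
Z_in = Z_0·(Z_L + jZ_0·tanβl)/(Z_0 + jZ_L·tanβl)
     = 75·(276 + j184)/(75 + j676)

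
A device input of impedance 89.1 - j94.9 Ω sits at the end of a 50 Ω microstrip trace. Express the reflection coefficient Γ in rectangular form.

Γ ≈ 0.509 − j0.335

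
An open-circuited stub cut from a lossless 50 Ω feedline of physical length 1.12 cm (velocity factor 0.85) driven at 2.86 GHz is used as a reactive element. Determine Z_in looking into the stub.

λ = v/f = 0.85·c / 2.86 GHz = 0.0892 m
βl = 2π·l/λ = 2π × 0.126 = 45.2°
tan(βl) = 1.01
For an open-circuited stub, Z_in = −jZ_0·cot(βl) = −jZ_0/tan(βl)

Z_in ≈ −j49.6 Ω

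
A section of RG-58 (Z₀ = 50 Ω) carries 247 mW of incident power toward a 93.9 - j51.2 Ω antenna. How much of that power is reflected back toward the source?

P_reflected ≈ 48.2 mW

|Γ| = |(43.9 − j51.2)/(143.9 − j51.2)| = 0.442
|Γ|² = 0.195
P_refl = |Γ|²·P_inc = 48.2 mW, P_del = (1 − |Γ|²)·P_inc = 199 mW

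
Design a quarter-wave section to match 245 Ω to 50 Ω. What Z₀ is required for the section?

Z_qwt ≈ 111 Ω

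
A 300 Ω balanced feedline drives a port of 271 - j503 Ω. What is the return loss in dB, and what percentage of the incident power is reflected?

RL ≈ 3.58 dB; 43.8% of incident power reflected

Γ = (-29 − j503)/(571 − j503), |Γ| = 0.662
RL = −20·log₁₀(0.662) = 3.58 dB
P_refl/P_inc = |Γ|² = 0.438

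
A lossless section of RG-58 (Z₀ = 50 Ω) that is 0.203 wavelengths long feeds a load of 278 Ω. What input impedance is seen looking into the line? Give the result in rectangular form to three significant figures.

Z_in ≈ 9.8 − j14.7 Ω

βl = 2π × 0.203 = 73.1°
tan(βl) = tan(73.1°) = 3.29
Z_in = Z_0·(Z_L + jZ_0·tanβl)/(Z_0 + jZ_L·tanβl)
     = 50·(278 + j164)/(50 + j914)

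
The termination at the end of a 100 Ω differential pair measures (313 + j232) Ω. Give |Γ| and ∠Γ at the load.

Γ = (Z_L − Z_0)/(Z_L + Z_0) = (213 + j232)/(413 + j232)
|Γ| = 315/474 = 0.665

Γ ≈ 0.665 ∠ 18.1°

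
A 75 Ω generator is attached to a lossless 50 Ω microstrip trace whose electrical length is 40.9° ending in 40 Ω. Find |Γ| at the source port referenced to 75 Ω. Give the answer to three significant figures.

|Γ| ≈ 0.241

tan(βl) = 0.866
Z_in = Z_0·(Z_L + jZ_0·tanβl)/(Z_0 + jZ_L·tanβl) = 47.3 + j10.5 Ω
Γ_s = (Z_in − Z_s)/(Z_in + Z_s) = (-27.7 + j10.5)/(122 + j10.5), |Γ_s| = 0.241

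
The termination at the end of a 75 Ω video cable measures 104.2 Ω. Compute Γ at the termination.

Γ = 0.163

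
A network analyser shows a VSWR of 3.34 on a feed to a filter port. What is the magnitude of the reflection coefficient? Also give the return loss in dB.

|Γ| ≈ 0.539; return loss ≈ 5.37 dB

|Γ| = (S − 1)/(S + 1) = (3.34 − 1)/(3.34 + 1) = 2.34/4.34
RL = −20·log₁₀|Γ| = −20·log₁₀(0.539)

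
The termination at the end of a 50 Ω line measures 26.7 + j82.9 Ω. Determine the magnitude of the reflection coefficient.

Γ = (Z_L − Z_0)/(Z_L + Z_0) = (-23.3 + j82.9)/(76.7 + j82.9)
|Γ| = 86.1/113

|Γ| ≈ 0.762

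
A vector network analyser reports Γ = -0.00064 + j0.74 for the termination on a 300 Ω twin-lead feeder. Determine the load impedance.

Z_L ≈ 87.6 + j287 Ω

Z_L = Z_0·(1 + Γ)/(1 − Γ) = 300·(0.999 + j0.74)/(1 − j0.74)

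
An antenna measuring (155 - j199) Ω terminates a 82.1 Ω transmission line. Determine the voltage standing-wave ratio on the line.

Γ = (Z_L − Z_0)/(Z_L + Z_0) = (72.9 − j199)/(237.1 − j199)
|Γ| = 212/310 = 0.685
VSWR = (1 + |Γ|)/(1 − |Γ|) = 1.68/0.315

VSWR ≈ 5.34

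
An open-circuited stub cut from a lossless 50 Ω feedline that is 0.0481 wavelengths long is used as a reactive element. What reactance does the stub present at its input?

X_in ≈ -160 Ω (capacitive)

βl = 2π × 0.0481 = 17.3°
tan(βl) = 0.312
For an open-circuited stub, Z_in = −jZ_0·cot(βl) = −jZ_0/tan(βl)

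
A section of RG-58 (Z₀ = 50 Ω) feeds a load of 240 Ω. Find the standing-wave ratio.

VSWR ≈ 4.8

Γ = (240 − 50)/(240 + 50) = 0.655
VSWR = (1 + 0.655)/(1 − 0.655)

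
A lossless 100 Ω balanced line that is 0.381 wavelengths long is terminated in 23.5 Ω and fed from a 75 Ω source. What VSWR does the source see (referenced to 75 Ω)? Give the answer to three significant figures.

βl = 2π × 0.381 = 137°
tan(βl) = -0.927
Z_in = Z_0·(Z_L + jZ_0·tanβl)/(Z_0 + jZ_L·tanβl) = 41.7 − j83.6 Ω
Γ_s = (Z_in − Z_s)/(Z_in + Z_s) = (-33.3 − j83.6)/(117 − j83.6), |Γ_s| = 0.627
VSWR = (1 + |Γ_s|)/(1 − |Γ_s|)

VSWR ≈ 4.36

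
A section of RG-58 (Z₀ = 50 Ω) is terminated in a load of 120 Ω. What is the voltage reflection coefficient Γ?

Γ = (Z_L − Z_0)/(Z_L + Z_0) = (120 − 50)/(120 + 50) = 70/170

Γ = 0.412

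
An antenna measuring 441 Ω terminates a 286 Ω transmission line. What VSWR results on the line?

VSWR ≈ 1.54

For a purely resistive load, VSWR = R_L/Z_0 or Z_0/R_L (whichever > 1) = 441/286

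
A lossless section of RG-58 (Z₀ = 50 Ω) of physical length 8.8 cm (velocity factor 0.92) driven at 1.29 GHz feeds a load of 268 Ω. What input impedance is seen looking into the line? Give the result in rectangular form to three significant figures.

λ = v/f = 0.92·c / 1.29 GHz = 0.214 m
βl = 2π·l/λ = 2π × 0.411 = 148°
tan(βl) = tan(148°) = -0.623
Z_in = Z_0·(Z_L + jZ_0·tanβl)/(Z_0 + jZ_L·tanβl)
     = 50·(268 − j31.2)/(50 − j167)

Z_in ≈ 30.6 + j71.1 Ω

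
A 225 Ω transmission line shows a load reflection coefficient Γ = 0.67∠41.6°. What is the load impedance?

Z_L ≈ 277 + j448 Ω

Z_L = Z_0·(1 + Γ)/(1 − Γ) = 225·(1.5 + j0.445)/(0.499 − j0.445)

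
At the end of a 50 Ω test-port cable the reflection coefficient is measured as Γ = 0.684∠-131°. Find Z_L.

Z_L ≈ 11.2 − j21.8 Ω

Z_L = Z_0·(1 + Γ)/(1 − Γ) = 50·(0.551 − j0.516)/(1.45 + j0.516)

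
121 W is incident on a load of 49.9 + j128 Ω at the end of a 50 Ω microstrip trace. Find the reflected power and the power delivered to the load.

P_reflected ≈ 75.2 W; P_delivered ≈ 45.8 W

|Γ| = |(-0.1 + j128)/(99.9 + j128)| = 0.788
|Γ|² = 0.621
P_refl = |Γ|²·P_inc = 75.2 W, P_del = (1 − |Γ|²)·P_inc = 45.8 W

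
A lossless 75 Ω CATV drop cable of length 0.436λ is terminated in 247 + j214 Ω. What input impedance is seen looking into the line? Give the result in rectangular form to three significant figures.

Z_in ≈ 42.5 + j109 Ω

βl = 2π × 0.436 = 157°
tan(βl) = tan(157°) = -0.425
Z_in = Z_0·(Z_L + jZ_0·tanβl)/(Z_0 + jZ_L·tanβl)
     = 75·(247 + j182)/(166 − j105)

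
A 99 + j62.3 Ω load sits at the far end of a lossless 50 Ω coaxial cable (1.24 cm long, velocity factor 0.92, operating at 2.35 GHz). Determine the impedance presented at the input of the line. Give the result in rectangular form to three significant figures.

λ = v/f = 0.92·c / 2.35 GHz = 0.117 m
βl = 2π·l/λ = 2π × 0.106 = 38°
tan(βl) = tan(38°) = 0.782
Z_in = Z_0·(Z_L + jZ_0·tanβl)/(Z_0 + jZ_L·tanβl)
     = 50·(99 + j101)/(1.31 + j77.4)

Z_in ≈ 66.6 − j62.8 Ω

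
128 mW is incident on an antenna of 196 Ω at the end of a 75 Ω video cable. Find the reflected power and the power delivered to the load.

P_reflected ≈ 25.5 mW; P_delivered ≈ 102 mW

Γ = (196 − 75)/(196 + 75) = 0.446
|Γ|² = 0.199
P_refl = |Γ|²·P_inc = 25.5 mW, P_del = (1 − |Γ|²)·P_inc = 102 mW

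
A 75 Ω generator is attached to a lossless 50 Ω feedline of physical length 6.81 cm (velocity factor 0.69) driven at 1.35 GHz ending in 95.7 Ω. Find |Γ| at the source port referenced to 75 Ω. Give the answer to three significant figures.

|Γ| ≈ 0.217

λ = v/f = 0.69·c / 1.35 GHz = 0.153 m
βl = 2π·l/λ = 2π × 0.444 = 160°
tan(βl) = -0.366
Z_in = Z_0·(Z_L + jZ_0·tanβl)/(Z_0 + jZ_L·tanβl) = 72.8 + j32.7 Ω
Γ_s = (Z_in − Z_s)/(Z_in + Z_s) = (-2.22 + j32.7)/(148 + j32.7), |Γ_s| = 0.217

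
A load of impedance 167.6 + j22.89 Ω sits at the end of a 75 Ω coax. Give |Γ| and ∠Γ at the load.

Γ = (Z_L − Z_0)/(Z_L + Z_0) = (92.6 + j22.89)/(242.6 + j22.89)
|Γ| = 95.4/244 = 0.391

Γ ≈ 0.391 ∠ 8.49°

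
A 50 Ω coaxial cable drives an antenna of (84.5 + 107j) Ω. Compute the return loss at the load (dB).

Γ = (34.5 + j107)/(134.5 + j107), |Γ| = 0.654
RL = −20·log₁₀|Γ| = −20·log₁₀(0.654)

RL ≈ 3.69 dB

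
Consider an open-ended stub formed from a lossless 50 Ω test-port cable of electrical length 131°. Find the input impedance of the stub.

tan(βl) = -1.15
For an open-ended stub, Z_in = −jZ_0·cot(βl) = −jZ_0/tan(βl)

Z_in ≈ +j43.5 Ω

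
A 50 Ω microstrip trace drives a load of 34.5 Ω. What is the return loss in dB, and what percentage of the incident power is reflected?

Γ = (34.5 − 50)/(34.5 + 50) = -0.183
RL = −20·log₁₀(0.183) = 14.7 dB
P_refl/P_inc = |Γ|² = 0.0336

RL ≈ 14.7 dB; 3.36% of incident power reflected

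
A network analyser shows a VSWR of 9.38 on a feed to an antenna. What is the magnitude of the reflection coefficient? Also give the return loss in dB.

|Γ| ≈ 0.807; return loss ≈ 1.86 dB

|Γ| = (S − 1)/(S + 1) = (9.38 − 1)/(9.38 + 1) = 8.38/10.4
RL = −20·log₁₀|Γ| = −20·log₁₀(0.807)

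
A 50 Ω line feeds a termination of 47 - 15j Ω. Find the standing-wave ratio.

Γ = (Z_L − Z_0)/(Z_L + Z_0) = (-3 − j15)/(97 − j15)
|Γ| = 15.3/98.2 = 0.156
VSWR = (1 + |Γ|)/(1 − |Γ|) = 1.16/0.844

VSWR ≈ 1.37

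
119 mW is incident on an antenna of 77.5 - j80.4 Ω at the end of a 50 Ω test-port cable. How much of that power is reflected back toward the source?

P_reflected ≈ 37.8 mW

|Γ| = |(27.5 − j80.4)/(127.5 − j80.4)| = 0.564
|Γ|² = 0.318
P_refl = |Γ|²·P_inc = 37.8 mW, P_del = (1 − |Γ|²)·P_inc = 81.2 mW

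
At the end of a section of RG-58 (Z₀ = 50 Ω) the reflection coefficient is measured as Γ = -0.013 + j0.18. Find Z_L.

Z_L = Z_0·(1 + Γ)/(1 − Γ) = 50·(0.987 + j0.18)/(1.01 − j0.18)

Z_L ≈ 45.7 + j17 Ω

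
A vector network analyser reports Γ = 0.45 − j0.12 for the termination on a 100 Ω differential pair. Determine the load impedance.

Z_L ≈ 247 − j75.7 Ω

Z_L = Z_0·(1 + Γ)/(1 − Γ) = 100·(1.45 − j0.12)/(0.55 + j0.12)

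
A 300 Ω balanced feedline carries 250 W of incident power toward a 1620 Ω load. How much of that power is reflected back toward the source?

P_reflected ≈ 118 W

Γ = (1620 − 300)/(1620 + 300) = 0.688
|Γ|² = 0.473
P_refl = |Γ|²·P_inc = 118 W, P_del = (1 − |Γ|²)·P_inc = 132 W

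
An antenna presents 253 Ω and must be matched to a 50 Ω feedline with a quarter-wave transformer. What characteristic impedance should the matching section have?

Z_qwt ≈ 112 Ω

Z_qwt = √(Z_0·R_L) = √(50 × 253) = √12650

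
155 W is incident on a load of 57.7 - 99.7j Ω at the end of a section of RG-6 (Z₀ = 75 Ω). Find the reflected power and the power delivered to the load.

|Γ| = |(-17.3 − j99.7)/(132.7 − j99.7)| = 0.61
|Γ|² = 0.372
P_refl = |Γ|²·P_inc = 57.6 W, P_del = (1 − |Γ|²)·P_inc = 97.4 W

P_reflected ≈ 57.6 W; P_delivered ≈ 97.4 W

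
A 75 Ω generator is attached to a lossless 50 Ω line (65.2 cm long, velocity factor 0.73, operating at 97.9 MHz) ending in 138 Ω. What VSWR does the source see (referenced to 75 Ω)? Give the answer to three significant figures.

λ = v/f = 0.73·c / 97.9 MHz = 2.24 m
βl = 2π·l/λ = 2π × 0.291 = 105°
tan(βl) = -3.75
Z_in = Z_0·(Z_L + jZ_0·tanβl)/(Z_0 + jZ_L·tanβl) = 19.2 + j11.5 Ω
Γ_s = (Z_in − Z_s)/(Z_in + Z_s) = (-55.8 + j11.5)/(94.2 + j11.5), |Γ_s| = 0.6
VSWR = (1 + |Γ_s|)/(1 − |Γ_s|)

VSWR ≈ 4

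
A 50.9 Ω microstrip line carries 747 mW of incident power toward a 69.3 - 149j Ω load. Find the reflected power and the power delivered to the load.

|Γ| = |(18.4 − j149)/(120.2 − j149)| = 0.784
|Γ|² = 0.615
P_refl = |Γ|²·P_inc = 459 mW, P_del = (1 − |Γ|²)·P_inc = 288 mW

P_reflected ≈ 459 mW; P_delivered ≈ 288 mW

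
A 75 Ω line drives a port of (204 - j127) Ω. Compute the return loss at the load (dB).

Γ = (129 − j127)/(279 − j127), |Γ| = 0.591
RL = −20·log₁₀|Γ| = −20·log₁₀(0.591)

RL ≈ 4.58 dB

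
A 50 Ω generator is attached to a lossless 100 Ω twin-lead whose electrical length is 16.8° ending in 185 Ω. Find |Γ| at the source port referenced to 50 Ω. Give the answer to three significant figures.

|Γ| ≈ 0.558

tan(βl) = 0.302
Z_in = Z_0·(Z_L + jZ_0·tanβl)/(Z_0 + jZ_L·tanβl) = 154 − j55.7 Ω
Γ_s = (Z_in − Z_s)/(Z_in + Z_s) = (104 − j55.7)/(204 − j55.7), |Γ_s| = 0.558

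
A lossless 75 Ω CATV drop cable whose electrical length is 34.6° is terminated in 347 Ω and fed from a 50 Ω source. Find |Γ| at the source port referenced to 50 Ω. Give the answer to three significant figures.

tan(βl) = 0.69
Z_in = Z_0·(Z_L + jZ_0·tanβl)/(Z_0 + jZ_L·tanβl) = 45.8 − j94.4 Ω
Γ_s = (Z_in − Z_s)/(Z_in + Z_s) = (-4.22 − j94.4)/(95.8 − j94.4), |Γ_s| = 0.703

|Γ| ≈ 0.703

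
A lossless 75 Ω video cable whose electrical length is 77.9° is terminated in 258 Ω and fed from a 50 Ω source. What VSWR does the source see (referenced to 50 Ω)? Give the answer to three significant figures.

VSWR ≈ 2.43

tan(βl) = 4.66
Z_in = Z_0·(Z_L + jZ_0·tanβl)/(Z_0 + jZ_L·tanβl) = 22.7 − j14.7 Ω
Γ_s = (Z_in − Z_s)/(Z_in + Z_s) = (-27.3 − j14.7)/(72.7 − j14.7), |Γ_s| = 0.418
VSWR = (1 + |Γ_s|)/(1 − |Γ_s|)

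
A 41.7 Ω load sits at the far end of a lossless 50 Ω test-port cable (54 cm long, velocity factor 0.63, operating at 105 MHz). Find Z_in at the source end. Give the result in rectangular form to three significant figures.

λ = v/f = 0.63·c / 105 MHz = 1.8 m
βl = 2π·l/λ = 2π × 0.3 = 108°
tan(βl) = tan(108°) = -3.08
Z_in = Z_0·(Z_L + jZ_0·tanβl)/(Z_0 + jZ_L·tanβl)
     = 50·(41.7 − j154)/(50 − j128)

Z_in ≈ 57.5 − j6.17 Ω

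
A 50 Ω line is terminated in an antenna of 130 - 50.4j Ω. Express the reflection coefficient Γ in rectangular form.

Γ = (Z_L − Z_0)/(Z_L + Z_0) = (80 − j50.4)/(180 − j50.4)

Γ ≈ 0.485 − j0.144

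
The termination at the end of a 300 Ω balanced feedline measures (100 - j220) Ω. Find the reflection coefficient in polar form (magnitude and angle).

Γ ≈ 0.651 ∠ -103°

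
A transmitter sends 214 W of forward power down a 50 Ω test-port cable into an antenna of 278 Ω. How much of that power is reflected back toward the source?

P_reflected ≈ 103 W

Γ = (278 − 50)/(278 + 50) = 0.695
|Γ|² = 0.483
P_refl = |Γ|²·P_inc = 103 W, P_del = (1 − |Γ|²)·P_inc = 111 W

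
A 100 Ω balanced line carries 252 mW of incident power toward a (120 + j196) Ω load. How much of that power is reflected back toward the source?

|Γ| = |(20 + j196)/(220 + j196)| = 0.669
|Γ|² = 0.447
P_refl = |Γ|²·P_inc = 113 mW, P_del = (1 − |Γ|²)·P_inc = 139 mW

P_reflected ≈ 113 mW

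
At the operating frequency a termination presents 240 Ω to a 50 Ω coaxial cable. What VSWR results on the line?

Γ = (240 − 50)/(240 + 50) = 0.655
VSWR = (1 + 0.655)/(1 − 0.655)

VSWR ≈ 4.8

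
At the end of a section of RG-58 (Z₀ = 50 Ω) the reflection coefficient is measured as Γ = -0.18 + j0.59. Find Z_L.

Z_L ≈ 17.8 + j33.9 Ω

Z_L = Z_0·(1 + Γ)/(1 − Γ) = 50·(0.82 + j0.59)/(1.18 − j0.59)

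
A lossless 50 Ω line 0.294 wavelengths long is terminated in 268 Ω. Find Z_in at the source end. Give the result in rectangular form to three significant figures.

Z_in ≈ 10.1 + j13.7 Ω

βl = 2π × 0.294 = 106°
tan(βl) = tan(106°) = -3.52
Z_in = Z_0·(Z_L + jZ_0·tanβl)/(Z_0 + jZ_L·tanβl)
     = 50·(268 − j176)/(50 − j945)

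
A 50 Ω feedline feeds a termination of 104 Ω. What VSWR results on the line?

Γ = (104 − 50)/(104 + 50) = 0.351
VSWR = (1 + 0.351)/(1 − 0.351)

VSWR ≈ 2.08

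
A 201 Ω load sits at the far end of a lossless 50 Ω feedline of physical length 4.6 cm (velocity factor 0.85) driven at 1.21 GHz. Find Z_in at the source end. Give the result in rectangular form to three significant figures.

λ = v/f = 0.85·c / 1.21 GHz = 0.211 m
βl = 2π·l/λ = 2π × 0.218 = 78.6°
tan(βl) = tan(78.6°) = 4.95
Z_in = Z_0·(Z_L + jZ_0·tanβl)/(Z_0 + jZ_L·tanβl)
     = 50·(201 + j248)/(50 + j995)

Z_in ≈ 12.9 − j9.45 Ω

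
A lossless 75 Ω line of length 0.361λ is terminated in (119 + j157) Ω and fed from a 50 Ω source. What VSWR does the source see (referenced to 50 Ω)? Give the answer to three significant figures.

βl = 2π × 0.361 = 130°
tan(βl) = -1.19
Z_in = Z_0·(Z_L + jZ_0·tanβl)/(Z_0 + jZ_L·tanβl) = 18.2 + j29.2 Ω
Γ_s = (Z_in − Z_s)/(Z_in + Z_s) = (-31.8 + j29.2)/(68.2 + j29.2), |Γ_s| = 0.581
VSWR = (1 + |Γ_s|)/(1 − |Γ_s|)

VSWR ≈ 3.78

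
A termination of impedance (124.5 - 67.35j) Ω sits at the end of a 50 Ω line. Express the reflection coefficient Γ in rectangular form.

Γ ≈ 0.501 − j0.193

Γ = (Z_L − Z_0)/(Z_L + Z_0) = (74.5 − j67.35)/(174.5 − j67.35)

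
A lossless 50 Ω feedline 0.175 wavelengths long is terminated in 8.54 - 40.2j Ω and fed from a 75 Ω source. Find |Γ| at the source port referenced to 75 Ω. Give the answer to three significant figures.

βl = 2π × 0.175 = 63°
tan(βl) = 1.96
Z_in = Z_0·(Z_L + jZ_0·tanβl)/(Z_0 + jZ_L·tanβl) = 6.13 + j21.7 Ω
Γ_s = (Z_in − Z_s)/(Z_in + Z_s) = (-68.9 + j21.7)/(81.1 + j21.7), |Γ_s| = 0.86

|Γ| ≈ 0.86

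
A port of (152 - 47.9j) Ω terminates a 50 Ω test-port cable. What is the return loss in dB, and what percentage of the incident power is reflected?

Γ = (102 − j47.9)/(202 − j47.9), |Γ| = 0.543
RL = −20·log₁₀(0.543) = 5.31 dB
P_refl/P_inc = |Γ|² = 0.295

RL ≈ 5.31 dB; 29.5% of incident power reflected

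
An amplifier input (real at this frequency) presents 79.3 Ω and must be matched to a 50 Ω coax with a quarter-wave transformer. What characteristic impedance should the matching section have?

Z_qwt ≈ 63 Ω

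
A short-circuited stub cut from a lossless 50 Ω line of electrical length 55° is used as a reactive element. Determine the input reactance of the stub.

tan(βl) = 1.43
For a short-circuited stub, Z_in = jZ_0·tan(βl)

X_in ≈ 71.4 Ω (inductive)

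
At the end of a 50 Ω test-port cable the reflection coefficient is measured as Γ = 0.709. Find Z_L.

Z_L ≈ 294 Ω

Z_L = Z_0·(1 + Γ)/(1 − Γ) = 50·(1.71)/(0.291)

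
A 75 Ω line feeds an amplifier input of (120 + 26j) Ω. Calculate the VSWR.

VSWR ≈ 1.72

Γ = (Z_L − Z_0)/(Z_L + Z_0) = (45 + j26)/(195 + j26)
|Γ| = 52/197 = 0.264
VSWR = (1 + |Γ|)/(1 − |Γ|) = 1.26/0.736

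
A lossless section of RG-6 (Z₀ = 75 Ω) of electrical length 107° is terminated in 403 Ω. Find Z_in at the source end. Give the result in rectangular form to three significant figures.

tan(βl) = tan(107°) = -3.27
Z_in = Z_0·(Z_L + jZ_0·tanβl)/(Z_0 + jZ_L·tanβl)
     = 75·(403 − j245)/(75 − j1320)

Z_in ≈ 15.2 + j22.1 Ω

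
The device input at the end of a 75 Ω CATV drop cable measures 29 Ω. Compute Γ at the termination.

Γ = (Z_L − Z_0)/(Z_L + Z_0) = (29 − 75)/(29 + 75) = -46/104

Γ = -0.442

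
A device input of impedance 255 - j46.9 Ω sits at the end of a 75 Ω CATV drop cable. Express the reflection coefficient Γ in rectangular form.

Γ ≈ 0.554 − j0.0633

Γ = (Z_L − Z_0)/(Z_L + Z_0) = (180 − j46.9)/(330 − j46.9)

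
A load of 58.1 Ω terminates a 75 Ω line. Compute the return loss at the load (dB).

Γ = (58.1 − 75)/(58.1 + 75) = -0.127
RL = −20·log₁₀|Γ| = −20·log₁₀(0.127)

RL ≈ 17.9 dB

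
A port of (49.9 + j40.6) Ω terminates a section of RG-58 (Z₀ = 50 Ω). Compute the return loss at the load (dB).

Γ = (-0.1 + j40.6)/(99.9 + j40.6), |Γ| = 0.377
RL = −20·log₁₀|Γ| = −20·log₁₀(0.377)

RL ≈ 8.48 dB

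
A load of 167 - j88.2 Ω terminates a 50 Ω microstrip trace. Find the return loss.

Γ = (117 − j88.2)/(217 − j88.2), |Γ| = 0.626
RL = −20·log₁₀|Γ| = −20·log₁₀(0.626)

RL ≈ 4.08 dB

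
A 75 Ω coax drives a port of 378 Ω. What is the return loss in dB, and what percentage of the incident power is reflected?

RL ≈ 3.49 dB; 44.7% of incident power reflected

Γ = (378 − 75)/(378 + 75) = 0.669
RL = −20·log₁₀(0.669) = 3.49 dB
P_refl/P_inc = |Γ|² = 0.447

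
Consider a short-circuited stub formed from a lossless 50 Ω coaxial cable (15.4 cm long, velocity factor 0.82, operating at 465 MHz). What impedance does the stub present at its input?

λ = v/f = 0.82·c / 465 MHz = 0.529 m
βl = 2π·l/λ = 2π × 0.291 = 105°
tan(βl) = -3.79
For a short-circuited stub, Z_in = jZ_0·tan(βl)

Z_in ≈ −j189 Ω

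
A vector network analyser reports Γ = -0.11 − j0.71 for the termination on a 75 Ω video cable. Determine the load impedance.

Z_L = Z_0·(1 + Γ)/(1 − Γ) = 75·(0.89 − j0.71)/(1.11 + j0.71)

Z_L ≈ 20.9 − j61.3 Ω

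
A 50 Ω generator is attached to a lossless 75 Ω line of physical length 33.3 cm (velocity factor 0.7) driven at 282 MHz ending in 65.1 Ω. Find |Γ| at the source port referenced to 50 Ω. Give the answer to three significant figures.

λ = v/f = 0.7·c / 282 MHz = 0.745 m
βl = 2π·l/λ = 2π × 0.447 = 161°
tan(βl) = -0.345
Z_in = Z_0·(Z_L + jZ_0·tanβl)/(Z_0 + jZ_L·tanβl) = 66.9 − j5.85 Ω
Γ_s = (Z_in − Z_s)/(Z_in + Z_s) = (16.9 − j5.85)/(117 − j5.85), |Γ_s| = 0.152

|Γ| ≈ 0.152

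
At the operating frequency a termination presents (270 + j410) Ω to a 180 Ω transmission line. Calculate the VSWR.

Γ = (Z_L − Z_0)/(Z_L + Z_0) = (90 + j410)/(450 + j410)
|Γ| = 420/609 = 0.69
VSWR = (1 + |Γ|)/(1 − |Γ|) = 1.69/0.31

VSWR ≈ 5.44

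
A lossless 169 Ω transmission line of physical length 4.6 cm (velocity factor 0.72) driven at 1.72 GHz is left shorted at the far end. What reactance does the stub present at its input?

X_in ≈ -189 Ω (capacitive)

λ = v/f = 0.72·c / 1.72 GHz = 0.126 m
βl = 2π·l/λ = 2π × 0.366 = 132°
tan(βl) = -1.12
For a shorted stub, Z_in = jZ_0·tan(βl)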